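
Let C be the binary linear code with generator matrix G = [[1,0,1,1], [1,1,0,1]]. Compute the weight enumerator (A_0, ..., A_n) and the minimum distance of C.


Weight distribution: A_0 = 1, A_2 = 1, A_3 = 2. Minimum distance d = 2.

Enumerate all 2^2 = 4 messages m ∈ F_2^2.
For each, compute codeword c = mG in F_2^4, then tally its weight.
  m = 00 → c = 0000, weight = 0.
  m = 10 → c = 1011, weight = 3.
  m = 01 → c = 1101, weight = 3.
  m = 11 → c = 0110, weight = 2.
Tally weights:
  weight 0: 1 codewords.
  weight 2: 1 codewords.
  weight 3: 2 codewords.
Minimum distance d = smallest w > 0 with A_w > 0 = 2.
Sanity: Σ A_w = 4 = 2^2 = 4 ✓.


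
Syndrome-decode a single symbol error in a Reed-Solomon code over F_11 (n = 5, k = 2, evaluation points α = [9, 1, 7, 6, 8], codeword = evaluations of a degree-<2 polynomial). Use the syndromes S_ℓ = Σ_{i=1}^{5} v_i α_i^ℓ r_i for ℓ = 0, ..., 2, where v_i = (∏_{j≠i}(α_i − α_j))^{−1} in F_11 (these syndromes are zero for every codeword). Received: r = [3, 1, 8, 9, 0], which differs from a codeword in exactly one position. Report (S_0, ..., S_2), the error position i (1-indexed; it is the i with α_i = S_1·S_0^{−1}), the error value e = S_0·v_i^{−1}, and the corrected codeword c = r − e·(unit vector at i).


S = (5, 8, 4), error at position 4, error magnitude e = 4, c = [3, 1, 8, 5, 0].

Step 1: column multipliers v_i = (∏_{j≠i}(α_i − α_j))^{−1} mod 11.
  i = 1 (α = 9): (9−1)(9−7)(9−6)(9−8) = 8·2·3·1 = 48 ≡ 4, so v_1 = 4^{−1} = 3 (mod 11).
  i = 2 (α = 1): (1−9)(1−7)(1−6)(1−8) = (−8)·(−6)·(−5)·(−7) = 1680 ≡ 8, so v_2 = 8^{−1} = 7 (mod 11).
  i = 3 (α = 7): (7−9)(7−1)(7−6)(7−8) = (−2)·6·1·(−1) = 12 ≡ 1, so v_3 = 1^{−1} = 1 (mod 11).
  i = 4 (α = 6): (6−9)(6−1)(6−7)(6−8) = (−3)·5·(−1)·(−2) = −30 ≡ 3, so v_4 = 3^{−1} = 4 (mod 11).
  i = 5 (α = 8): (8−9)(8−1)(8−7)(8−6) = (−1)·7·1·2 = −14 ≡ 8, so v_5 = 8^{−1} = 7 (mod 11).
  v = [3, 7, 1, 4, 7].
Step 2: syndromes of r = [3, 1, 8, 9, 0] (all sums mod 11).
  S_0 = Σ v_i r_i = 3·3 + 7·1 + 1·8 + 4·9 + 7·0 = 60 ≡ 5.
  S_1 = Σ v_i α_i r_i = 3·9·3 + 7·1·1 + 1·7·8 + 4·6·9 + 7·8·0 = 360 ≡ 8.
  α_i^2 mod 11 = [4, 1, 5, 3, 9].
  S_2 = Σ v_i α_i^2 r_i = 3·4·3 + 7·1·1 + 1·5·8 + 4·3·9 + 7·9·0 = 191 ≡ 4.
  S = (5, 8, 4) ≠ 0, so r is not a codeword (an error is present).
Step 3: locate the error. For a single error e at position i, S_ℓ = v_i·e·α_i^ℓ, so α_err = S_1/S_0.
  S_0^{−1} = 5^{−1} = 9 (mod 11), so α_err = 8·9 = 72 ≡ 6 = α_4. Error position i = 4.
  Consistency check: S_2/S_1 = 4·7 = 28 ≡ 6 = α_err ✓ (single-error assumption holds).
Step 4: error magnitude e = S_0/v_4 = S_0·∏_{j≠4}(α_4 − α_j) = 5·3 = 15 ≡ 4 (mod 11).
Step 5: correct position 4: c_4 = r_4 − e = 9 − 4 ≡ 5 (mod 11). Hence c = [3, 1, 8, 5, 0].
  Check: interpolating c through the α_i gives m(x) = 9 + 3·x (degree < 2) with m(α_i) = c_i for every i, so c is indeed a codeword.


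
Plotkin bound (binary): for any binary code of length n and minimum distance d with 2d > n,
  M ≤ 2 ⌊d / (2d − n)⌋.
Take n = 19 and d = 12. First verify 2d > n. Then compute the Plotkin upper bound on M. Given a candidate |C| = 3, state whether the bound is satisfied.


Plotkin bound M ≤ 4; given |C| = 3 ≤ bound (satisfied).

Check applicability: 2d = 24, n = 19.
2d − n = 5 > 0, so Plotkin applies.
Compute d/(2d−n) = 12/5 ≈ 2.4000.
⌊d/(2d−n)⌋ = 2.
Plotkin bound: M ≤ 2·2 = 4.
Given |C| = 3, check: satisfied.
This |C| is below the Plotkin bound.


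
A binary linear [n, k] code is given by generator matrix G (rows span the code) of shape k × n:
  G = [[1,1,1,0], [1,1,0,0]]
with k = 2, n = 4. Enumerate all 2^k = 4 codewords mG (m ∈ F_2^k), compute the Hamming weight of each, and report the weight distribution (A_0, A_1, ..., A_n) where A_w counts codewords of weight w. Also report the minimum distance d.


Weight distribution: A_0 = 1, A_1 = 1, A_2 = 1, A_3 = 1. Minimum distance d = 1.

Enumerate all 2^2 = 4 messages m ∈ F_2^2.
For each, compute codeword c = mG in F_2^4, then tally its weight.
  m = 00 → c = 0000, weight = 0.
  m = 10 → c = 1110, weight = 3.
  m = 01 → c = 1100, weight = 2.
  m = 11 → c = 0010, weight = 1.
Tally weights:
  weight 0: 1 codewords.
  weight 1: 1 codewords.
  weight 2: 1 codewords.
  weight 3: 1 codewords.
Minimum distance d = smallest w > 0 with A_w > 0 = 1.
Sanity: Σ A_w = 4 = 2^2 = 4 ✓.


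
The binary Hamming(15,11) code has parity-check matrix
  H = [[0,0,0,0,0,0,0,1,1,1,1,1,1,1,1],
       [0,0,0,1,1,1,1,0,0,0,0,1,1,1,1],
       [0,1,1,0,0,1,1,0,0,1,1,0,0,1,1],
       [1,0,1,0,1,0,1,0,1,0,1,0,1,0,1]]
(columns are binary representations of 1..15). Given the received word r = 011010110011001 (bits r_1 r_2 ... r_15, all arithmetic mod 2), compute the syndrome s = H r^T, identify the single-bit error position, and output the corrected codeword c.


s = (0, 0, 1, 1)^T, error position = 3, corrected codeword c = 010010110011001

Compute s = H r^T mod 2 one row at a time:
  s_1 = 1 + 0 + 0 + 1 + 1 + 0 + 0 + 1 = 4 ≡ 0 (mod 2).
  s_2 = 0 + 1 + 0 + 1 + 1 + 0 + 0 + 1 = 4 ≡ 0 (mod 2).
  s_3 = 1 + 1 + 0 + 1 + 0 + 1 + 0 + 1 = 5 ≡ 1 (mod 2).
  s_4 = 0 + 1 + 1 + 1 + 0 + 1 + 0 + 1 = 5 ≡ 1 (mod 2).
s = (0, 0, 1, 1)^T — this equals column 3 of H (binary 0011), so error is at position 3.
Correct: flip bit 3 of r = 011010110011001 to get c = 010010110011001.


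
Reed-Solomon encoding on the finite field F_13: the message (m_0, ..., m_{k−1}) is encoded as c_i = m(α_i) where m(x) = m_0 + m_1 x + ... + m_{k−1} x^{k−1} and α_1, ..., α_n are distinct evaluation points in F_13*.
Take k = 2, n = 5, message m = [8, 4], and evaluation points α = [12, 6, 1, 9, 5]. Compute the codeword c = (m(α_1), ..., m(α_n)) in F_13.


c = [4, 6, 12, 5, 2]

Message polynomial: m(x) = 8 + 4·x (mod 13).
For each evaluation point α_i, compute m(α_i) mod 13:
  α_1 = 12: Horner steps 4 → 4, so m(12) = 4.
  α_2 = 6: Horner steps 4 → 6, so m(6) = 6.
  α_3 = 1: Horner steps 4 → 12, so m(1) = 12.
  α_4 = 9: Horner steps 4 → 5, so m(9) = 5.
  α_5 = 5: Horner steps 4 → 2, so m(5) = 2.
Codeword c = [4, 6, 12, 5, 2] ∈ F_13^5.


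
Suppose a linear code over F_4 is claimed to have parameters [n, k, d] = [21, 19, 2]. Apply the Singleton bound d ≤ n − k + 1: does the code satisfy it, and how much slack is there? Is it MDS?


Singleton RHS = n − k + 1 = 3, slack = 1, bound satisfied, not MDS.

Singleton bound: d ≤ n − k + 1.
Here n = 21, k = 19, so n − k + 1 = 3.
Given d = 2, check d ≤ 3: YES.
Slack = (n − k + 1) − d = 1.
The code is NOT MDS (slack = 1 > 0).
Description: the claimed parameters are [21, 19, 2]_4; such a code would be non-MDS.


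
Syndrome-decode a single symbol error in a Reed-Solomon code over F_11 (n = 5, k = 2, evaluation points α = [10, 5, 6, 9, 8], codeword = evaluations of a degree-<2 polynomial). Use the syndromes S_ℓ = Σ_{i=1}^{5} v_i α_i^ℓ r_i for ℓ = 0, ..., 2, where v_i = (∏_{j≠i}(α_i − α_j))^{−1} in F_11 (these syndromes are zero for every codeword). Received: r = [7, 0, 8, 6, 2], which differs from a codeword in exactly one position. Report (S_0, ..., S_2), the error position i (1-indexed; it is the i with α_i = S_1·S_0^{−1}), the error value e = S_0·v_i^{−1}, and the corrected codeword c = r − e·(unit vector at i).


S = (4, 3, 5), error at position 4, error magnitude e = 7, c = [7, 0, 8, 10, 2].

Step 1: column multipliers v_i = (∏_{j≠i}(α_i − α_j))^{−1} mod 11.
  i = 1 (α = 10): (10−5)(10−6)(10−9)(10−8) = 5·4·1·2 = 40 ≡ 7, so v_1 = 7^{−1} = 8 (mod 11).
  i = 2 (α = 5): (5−10)(5−6)(5−9)(5−8) = (−5)·(−1)·(−4)·(−3) = 60 ≡ 5, so v_2 = 5^{−1} = 9 (mod 11).
  i = 3 (α = 6): (6−10)(6−5)(6−9)(6−8) = (−4)·1·(−3)·(−2) = −24 ≡ 9, so v_3 = 9^{−1} = 5 (mod 11).
  i = 4 (α = 9): (9−10)(9−5)(9−6)(9−8) = (−1)·4·3·1 = −12 ≡ 10, so v_4 = 10^{−1} = 10 (mod 11).
  i = 5 (α = 8): (8−10)(8−5)(8−6)(8−9) = (−2)·3·2·(−1) = 12 ≡ 1, so v_5 = 1^{−1} = 1 (mod 11).
  v = [8, 9, 5, 10, 1].
Step 2: syndromes of r = [7, 0, 8, 6, 2] (all sums mod 11).
  S_0 = Σ v_i r_i = 8·7 + 9·0 + 5·8 + 10·6 + 1·2 = 158 ≡ 4.
  S_1 = Σ v_i α_i r_i = 8·10·7 + 9·5·0 + 5·6·8 + 10·9·6 + 1·8·2 = 1356 ≡ 3.
  α_i^2 mod 11 = [1, 3, 3, 4, 9].
  S_2 = Σ v_i α_i^2 r_i = 8·1·7 + 9·3·0 + 5·3·8 + 10·4·6 + 1·9·2 = 434 ≡ 5.
  S = (4, 3, 5) ≠ 0, so r is not a codeword (an error is present).
Step 3: locate the error. For a single error e at position i, S_ℓ = v_i·e·α_i^ℓ, so α_err = S_1/S_0.
  S_0^{−1} = 4^{−1} = 3 (mod 11), so α_err = 3·3 = 9 ≡ 9 = α_4. Error position i = 4.
  Consistency check: S_2/S_1 = 5·4 = 20 ≡ 9 = α_err ✓ (single-error assumption holds).
Step 4: error magnitude e = S_0/v_4 = S_0·∏_{j≠4}(α_4 − α_j) = 4·10 = 40 ≡ 7 (mod 11).
Step 5: correct position 4: c_4 = r_4 − e = 6 − 7 ≡ 10 (mod 11). Hence c = [7, 0, 8, 10, 2].
  Check: interpolating c through the α_i gives m(x) = 4 + 8·x (degree < 2) with m(α_i) = c_i for every i, so c is indeed a codeword.


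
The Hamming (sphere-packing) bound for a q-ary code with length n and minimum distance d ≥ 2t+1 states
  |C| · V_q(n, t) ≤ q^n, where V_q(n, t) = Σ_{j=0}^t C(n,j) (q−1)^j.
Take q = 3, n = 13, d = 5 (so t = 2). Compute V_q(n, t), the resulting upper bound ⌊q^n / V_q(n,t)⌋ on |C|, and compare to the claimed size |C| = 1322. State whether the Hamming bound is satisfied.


V_q(n, t) = 339, q^n = 1594323, Hamming bound = 4703, |C| = 1322 ≤ bound (satisfied).

Step 1: Compute V_q(n, t) = Σ_{j=0}^2 C(n, j) (q−1)^j.
  j = 0: C(13,0)·(2)^0 = 1·1 = 1.
  j = 1: C(13,1)·(2)^1 = 13·2 = 26.
  j = 2: C(13,2)·(2)^2 = 78·4 = 312.
  V_q(n, t) = 1 + 26 + 312 = 339.
Step 2: q^n = 3^13 = 1594323.
Step 3: Hamming bound ⌊q^n / V_q(n,t)⌋ = ⌊1594323/339⌋ = 4703.
Step 4: Compare |C| = 1322 to 4703: satisfied.
The claimed |C| lies below the Hamming bound.


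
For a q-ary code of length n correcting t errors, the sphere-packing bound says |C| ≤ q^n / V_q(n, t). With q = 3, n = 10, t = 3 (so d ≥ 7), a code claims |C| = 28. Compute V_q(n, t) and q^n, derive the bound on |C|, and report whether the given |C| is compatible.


V_q(n, t) = 1161, q^n = 59049, Hamming bound = 50, |C| = 28 ≤ bound (satisfied).

Step 1: Compute V_q(n, t) = Σ_{j=0}^3 C(n, j) (q−1)^j.
  j = 0: C(10,0)·(2)^0 = 1·1 = 1.
  j = 1: C(10,1)·(2)^1 = 10·2 = 20.
  j = 2: C(10,2)·(2)^2 = 45·4 = 180.
  j = 3: C(10,3)·(2)^3 = 120·8 = 960.
  V_q(n, t) = 1 + 20 + 180 + 960 = 1161.
Step 2: q^n = 3^10 = 59049.
Step 3: Hamming bound ⌊q^n / V_q(n,t)⌋ = ⌊59049/1161⌋ = 50.
Step 4: Compare |C| = 28 to 50: satisfied.
The claimed |C| lies below the Hamming bound.


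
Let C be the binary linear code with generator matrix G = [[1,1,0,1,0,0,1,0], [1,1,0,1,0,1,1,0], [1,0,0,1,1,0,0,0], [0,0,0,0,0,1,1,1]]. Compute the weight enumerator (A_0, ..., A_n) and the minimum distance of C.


Weight distribution: A_0 = 1, A_1 = 1, A_2 = 1, A_3 = 4, A_4 = 5, A_5 = 3, A_6 = 1. Minimum distance d = 1.

Enumerate all 2^4 = 16 messages m ∈ F_2^4.
For each, compute codeword c = mG in F_2^8, then tally its weight.
  m = 0000 → c = 00000000, weight = 0.
  m = 1000 → c = 11010010, weight = 4.
  m = 0100 → c = 11010110, weight = 5.
  m = 1100 → c = 00000100, weight = 1.
  m = 0010 → c = 10011000, weight = 3.
  m = 1010 → c = 01001010, weight = 3.
  m = 0110 → c = 01001110, weight = 4.
  m = 1110 → c = 10011100, weight = 4.
  m = 0001 → c = 00000111, weight = 3.
  m = 1001 → c = 11010101, weight = 5.
  m = 0101 → c = 11010001, weight = 4.
  m = 1101 → c = 00000011, weight = 2.
  m = 0011 → c = 10011111, weight = 6.
  m = 1011 → c = 01001101, weight = 4.
  m = 0111 → c = 01001001, weight = 3.
  m = 1111 → c = 10011011, weight = 5.
Tally weights:
  weight 0: 1 codewords.
  weight 1: 1 codewords.
  weight 2: 1 codewords.
  weight 3: 4 codewords.
  weight 4: 5 codewords.
  weight 5: 3 codewords.
  weight 6: 1 codewords.
Minimum distance d = smallest w > 0 with A_w > 0 = 1.
Sanity: Σ A_w = 16 = 2^4 = 16 ✓.


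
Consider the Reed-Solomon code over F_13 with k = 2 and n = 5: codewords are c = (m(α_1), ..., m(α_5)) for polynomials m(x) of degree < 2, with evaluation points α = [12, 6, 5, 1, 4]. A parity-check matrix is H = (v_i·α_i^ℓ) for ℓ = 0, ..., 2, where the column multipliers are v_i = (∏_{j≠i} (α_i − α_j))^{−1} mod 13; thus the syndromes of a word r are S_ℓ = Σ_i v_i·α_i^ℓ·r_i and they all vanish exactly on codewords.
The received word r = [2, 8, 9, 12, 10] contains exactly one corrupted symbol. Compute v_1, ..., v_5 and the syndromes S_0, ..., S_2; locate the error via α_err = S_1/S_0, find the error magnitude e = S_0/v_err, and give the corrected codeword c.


S = (9, 9, 9), error at position 4, error magnitude e = 12, c = [2, 8, 9, 0, 10].

Step 1: column multipliers v_i = (∏_{j≠i}(α_i − α_j))^{−1} mod 13.
  i = 1 (α = 12): (12−6)(12−5)(12−1)(12−4) = 6·7·11·8 = 3696 ≡ 4, so v_1 = 4^{−1} = 10 (mod 13).
  i = 2 (α = 6): (6−12)(6−5)(6−1)(6−4) = (−6)·1·5·2 = −60 ≡ 5, so v_2 = 5^{−1} = 8 (mod 13).
  i = 3 (α = 5): (5−12)(5−6)(5−1)(5−4) = (−7)·(−1)·4·1 = 28 ≡ 2, so v_3 = 2^{−1} = 7 (mod 13).
  i = 4 (α = 1): (1−12)(1−6)(1−5)(1−4) = (−11)·(−5)·(−4)·(−3) = 660 ≡ 10, so v_4 = 10^{−1} = 4 (mod 13).
  i = 5 (α = 4): (4−12)(4−6)(4−5)(4−1) = (−8)·(−2)·(−1)·3 = −48 ≡ 4, so v_5 = 4^{−1} = 10 (mod 13).
  v = [10, 8, 7, 4, 10].
Step 2: syndromes of r = [2, 8, 9, 12, 10] (all sums mod 13).
  S_0 = Σ v_i r_i = 10·2 + 8·8 + 7·9 + 4·12 + 10·10 = 295 ≡ 9.
  S_1 = Σ v_i α_i r_i = 10·12·2 + 8·6·8 + 7·5·9 + 4·1·12 + 10·4·10 = 1387 ≡ 9.
  α_i^2 mod 13 = [1, 10, 12, 1, 3].
  S_2 = Σ v_i α_i^2 r_i = 10·1·2 + 8·10·8 + 7·12·9 + 4·1·12 + 10·3·10 = 1764 ≡ 9.
  S = (9, 9, 9) ≠ 0, so r is not a codeword (an error is present).
Step 3: locate the error. For a single error e at position i, S_ℓ = v_i·e·α_i^ℓ, so α_err = S_1/S_0.
  S_0^{−1} = 9^{−1} = 3 (mod 13), so α_err = 9·3 = 27 ≡ 1 = α_4. Error position i = 4.
  Consistency check: S_2/S_1 = 9·3 = 27 ≡ 1 = α_err ✓ (single-error assumption holds).
Step 4: error magnitude e = S_0/v_4 = S_0·∏_{j≠4}(α_4 − α_j) = 9·10 = 90 ≡ 12 (mod 13).
Step 5: correct position 4: c_4 = r_4 − e = 12 − 12 ≡ 0 (mod 13). Hence c = [2, 8, 9, 0, 10].
  Check: interpolating c through the α_i gives m(x) = 1 + 12·x (degree < 2) with m(α_i) = c_i for every i, so c is indeed a codeword.


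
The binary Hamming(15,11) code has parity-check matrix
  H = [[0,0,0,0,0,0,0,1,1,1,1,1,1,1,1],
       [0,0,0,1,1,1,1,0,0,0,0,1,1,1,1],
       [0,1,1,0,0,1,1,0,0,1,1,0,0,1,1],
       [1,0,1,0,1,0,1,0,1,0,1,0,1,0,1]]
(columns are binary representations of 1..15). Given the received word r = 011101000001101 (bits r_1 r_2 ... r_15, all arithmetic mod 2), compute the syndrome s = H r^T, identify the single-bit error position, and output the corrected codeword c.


s = (1, 1, 0, 1)^T, error position = 13, corrected codeword c = 011101000001001

Compute s = H r^T mod 2 one row at a time:
  s_1 = 0 + 0 + 0 + 0 + 1 + 1 + 0 + 1 = 3 ≡ 1 (mod 2).
  s_2 = 1 + 0 + 1 + 0 + 1 + 1 + 0 + 1 = 5 ≡ 1 (mod 2).
  s_3 = 1 + 1 + 1 + 0 + 0 + 0 + 0 + 1 = 4 ≡ 0 (mod 2).
  s_4 = 0 + 1 + 0 + 0 + 0 + 0 + 1 + 1 = 3 ≡ 1 (mod 2).
s = (1, 1, 0, 1)^T — this equals column 13 of H (binary 1101), so error is at position 13.
Correct: flip bit 13 of r = 011101000001101 to get c = 011101000001001.


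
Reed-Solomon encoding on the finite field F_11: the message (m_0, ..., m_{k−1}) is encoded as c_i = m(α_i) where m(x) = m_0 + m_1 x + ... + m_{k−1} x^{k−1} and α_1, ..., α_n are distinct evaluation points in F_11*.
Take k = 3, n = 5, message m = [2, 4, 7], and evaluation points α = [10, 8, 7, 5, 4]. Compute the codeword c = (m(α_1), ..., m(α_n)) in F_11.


c = [5, 9, 10, 10, 9]

Message polynomial: m(x) = 2 + 4·x + 7·x^2 (mod 11).
For each evaluation point α_i, compute m(α_i) mod 11:
  α_1 = 10: Horner steps 7 → 8 → 5, so m(10) = 5.
  α_2 = 8: Horner steps 7 → 5 → 9, so m(8) = 9.
  α_3 = 7: Horner steps 7 → 9 → 10, so m(7) = 10.
  α_4 = 5: Horner steps 7 → 6 → 10, so m(5) = 10.
  α_5 = 4: Horner steps 7 → 10 → 9, so m(4) = 9.
Codeword c = [5, 9, 10, 10, 9] ∈ F_11^5.


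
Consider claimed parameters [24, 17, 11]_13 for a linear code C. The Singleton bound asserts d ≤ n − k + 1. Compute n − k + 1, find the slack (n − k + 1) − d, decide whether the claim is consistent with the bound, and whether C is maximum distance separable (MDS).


Singleton RHS = n − k + 1 = 8, slack = -3, bound violated (no such code; not MDS).

Singleton bound: d ≤ n − k + 1.
Here n = 24, k = 17, so n − k + 1 = 8.
Given d = 11, check d ≤ 8: NO.
Slack = (n − k + 1) − d = -3.
The slack is negative: d = 11 exceeds n − k + 1 = 8 by 3, so the Singleton bound is violated and no linear [24, 17, 11]_13 code can exist. In particular it is not MDS (MDS requires d = n − k + 1 exactly).
Description: the claimed parameters are [24, 17, 11]_13; such a code would be impossible (violates the Singleton bound).


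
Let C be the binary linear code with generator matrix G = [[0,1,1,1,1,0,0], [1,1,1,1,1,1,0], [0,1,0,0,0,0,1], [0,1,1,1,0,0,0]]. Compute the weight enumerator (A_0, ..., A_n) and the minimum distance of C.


Weight distribution: A_0 = 1, A_1 = 1, A_2 = 2, A_3 = 4, A_4 = 3, A_5 = 3, A_6 = 2. Minimum distance d = 1.

Enumerate all 2^4 = 16 messages m ∈ F_2^4.
For each, compute codeword c = mG in F_2^7, then tally its weight.
  m = 0000 → c = 0000000, weight = 0.
  m = 1000 → c = 0111100, weight = 4.
  m = 0100 → c = 1111110, weight = 6.
  m = 1100 → c = 1000010, weight = 2.
  m = 0010 → c = 0100001, weight = 2.
  m = 1010 → c = 0011101, weight = 4.
  m = 0110 → c = 1011111, weight = 6.
  m = 1110 → c = 1100011, weight = 4.
  m = 0001 → c = 0111000, weight = 3.
  m = 1001 → c = 0000100, weight = 1.
  m = 0101 → c = 1000110, weight = 3.
  m = 1101 → c = 1111010, weight = 5.
  m = 0011 → c = 0011001, weight = 3.
  m = 1011 → c = 0100101, weight = 3.
  m = 0111 → c = 1100111, weight = 5.
  m = 1111 → c = 1011011, weight = 5.
Tally weights:
  weight 0: 1 codewords.
  weight 1: 1 codewords.
  weight 2: 2 codewords.
  weight 3: 4 codewords.
  weight 4: 3 codewords.
  weight 5: 3 codewords.
  weight 6: 2 codewords.
Minimum distance d = smallest w > 0 with A_w > 0 = 1.
Sanity: Σ A_w = 16 = 2^4 = 16 ✓.


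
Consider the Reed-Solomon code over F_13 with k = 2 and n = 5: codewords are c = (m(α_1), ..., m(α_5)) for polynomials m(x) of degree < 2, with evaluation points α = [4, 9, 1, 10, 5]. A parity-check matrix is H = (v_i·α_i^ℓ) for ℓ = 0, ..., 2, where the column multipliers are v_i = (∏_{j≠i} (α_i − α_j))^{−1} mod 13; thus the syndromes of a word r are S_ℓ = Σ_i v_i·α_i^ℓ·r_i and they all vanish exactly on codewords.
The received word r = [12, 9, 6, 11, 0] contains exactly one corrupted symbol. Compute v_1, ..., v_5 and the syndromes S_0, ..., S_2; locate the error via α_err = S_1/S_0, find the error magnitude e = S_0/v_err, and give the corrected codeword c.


S = (6, 4, 7), error at position 5, error magnitude e = 12, c = [12, 9, 6, 11, 1].

Step 1: column multipliers v_i = (∏_{j≠i}(α_i − α_j))^{−1} mod 13.
  i = 1 (α = 4): (4−9)(4−1)(4−10)(4−5) = (−5)·3·(−6)·(−1) = −90 ≡ 1, so v_1 = 1^{−1} = 1 (mod 13).
  i = 2 (α = 9): (9−4)(9−1)(9−10)(9−5) = 5·8·(−1)·4 = −160 ≡ 9, so v_2 = 9^{−1} = 3 (mod 13).
  i = 3 (α = 1): (1−4)(1−9)(1−10)(1−5) = (−3)·(−8)·(−9)·(−4) = 864 ≡ 6, so v_3 = 6^{−1} = 11 (mod 13).
  i = 4 (α = 10): (10−4)(10−9)(10−1)(10−5) = 6·1·9·5 = 270 ≡ 10, so v_4 = 10^{−1} = 4 (mod 13).
  i = 5 (α = 5): (5−4)(5−9)(5−1)(5−10) = 1·(−4)·4·(−5) = 80 ≡ 2, so v_5 = 2^{−1} = 7 (mod 13).
  v = [1, 3, 11, 4, 7].
Step 2: syndromes of r = [12, 9, 6, 11, 0] (all sums mod 13).
  S_0 = Σ v_i r_i = 1·12 + 3·9 + 11·6 + 4·11 + 7·0 = 149 ≡ 6.
  S_1 = Σ v_i α_i r_i = 1·4·12 + 3·9·9 + 11·1·6 + 4·10·11 + 7·5·0 = 797 ≡ 4.
  α_i^2 mod 13 = [3, 3, 1, 9, 12].
  S_2 = Σ v_i α_i^2 r_i = 1·3·12 + 3·3·9 + 11·1·6 + 4·9·11 + 7·12·0 = 579 ≡ 7.
  S = (6, 4, 7) ≠ 0, so r is not a codeword (an error is present).
Step 3: locate the error. For a single error e at position i, S_ℓ = v_i·e·α_i^ℓ, so α_err = S_1/S_0.
  S_0^{−1} = 6^{−1} = 11 (mod 13), so α_err = 4·11 = 44 ≡ 5 = α_5. Error position i = 5.
  Consistency check: S_2/S_1 = 7·10 = 70 ≡ 5 = α_err ✓ (single-error assumption holds).
Step 4: error magnitude e = S_0/v_5 = S_0·∏_{j≠5}(α_5 − α_j) = 6·2 = 12 ≡ 12 (mod 13).
Step 5: correct position 5: c_5 = r_5 − e = 0 − 12 ≡ 1 (mod 13). Hence c = [12, 9, 6, 11, 1].
  Check: interpolating c through the α_i gives m(x) = 4 + 2·x (degree < 2) with m(α_i) = c_i for every i, so c is indeed a codeword.


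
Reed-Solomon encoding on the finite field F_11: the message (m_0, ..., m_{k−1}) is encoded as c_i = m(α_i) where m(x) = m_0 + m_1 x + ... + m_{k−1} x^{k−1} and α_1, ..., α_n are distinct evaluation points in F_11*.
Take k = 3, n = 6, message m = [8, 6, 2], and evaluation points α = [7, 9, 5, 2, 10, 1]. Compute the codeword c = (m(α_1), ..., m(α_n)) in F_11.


c = [5, 4, 0, 6, 4, 5]

Message polynomial: m(x) = 8 + 6·x + 2·x^2 (mod 11).
For each evaluation point α_i, compute m(α_i) mod 11:
  α_1 = 7: Horner steps 2 → 9 → 5, so m(7) = 5.
  α_2 = 9: Horner steps 2 → 2 → 4, so m(9) = 4.
  α_3 = 5: Horner steps 2 → 5 → 0, so m(5) = 0.
  α_4 = 2: Horner steps 2 → 10 → 6, so m(2) = 6.
  α_5 = 10: Horner steps 2 → 4 → 4, so m(10) = 4.
  α_6 = 1: Horner steps 2 → 8 → 5, so m(1) = 5.
Codeword c = [5, 4, 0, 6, 4, 5] ∈ F_11^6.


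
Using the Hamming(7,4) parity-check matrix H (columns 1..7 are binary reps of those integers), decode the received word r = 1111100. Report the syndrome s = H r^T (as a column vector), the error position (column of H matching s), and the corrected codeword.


s = (0, 0, 1)^T, error position = 1, corrected codeword c = 0111100

Compute s = H r^T mod 2 one row at a time:
  s_1 = 1 + 1 + 0 + 0 = 2 ≡ 0 (mod 2).
  s_2 = 1 + 1 + 0 + 0 = 2 ≡ 0 (mod 2).
  s_3 = 1 + 1 + 1 + 0 = 3 ≡ 1 (mod 2).
s = (0, 0, 1)^T — this equals column 1 of H (binary 001), so error is at position 1.
Correct: flip bit 1 of r = 1111100 to get c = 0111100.


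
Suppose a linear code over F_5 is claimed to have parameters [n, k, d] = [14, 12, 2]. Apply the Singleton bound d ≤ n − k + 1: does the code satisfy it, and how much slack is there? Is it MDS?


Singleton RHS = n − k + 1 = 3, slack = 1, bound satisfied, not MDS.

Singleton bound: d ≤ n − k + 1.
Here n = 14, k = 12, so n − k + 1 = 3.
Given d = 2, check d ≤ 3: YES.
Slack = (n − k + 1) − d = 1.
The code is NOT MDS (slack = 1 > 0).
Description: the claimed parameters are [14, 12, 2]_5; such a code would be non-MDS.


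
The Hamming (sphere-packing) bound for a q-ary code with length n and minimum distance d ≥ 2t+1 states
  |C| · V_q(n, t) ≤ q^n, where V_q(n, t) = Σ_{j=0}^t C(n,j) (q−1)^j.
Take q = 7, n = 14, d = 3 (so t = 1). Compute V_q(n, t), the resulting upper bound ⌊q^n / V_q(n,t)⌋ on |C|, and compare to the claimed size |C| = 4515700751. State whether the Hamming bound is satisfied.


V_q(n, t) = 85, q^n = 678223072849, Hamming bound = 7979094974, |C| = 4515700751 ≤ bound (satisfied).

Step 1: Compute V_q(n, t) = Σ_{j=0}^1 C(n, j) (q−1)^j.
  j = 0: C(14,0)·(6)^0 = 1·1 = 1.
  j = 1: C(14,1)·(6)^1 = 14·6 = 84.
  V_q(n, t) = 1 + 84 = 85.
Step 2: q^n = 7^14 = 678223072849.
Step 3: Hamming bound ⌊q^n / V_q(n,t)⌋ = ⌊678223072849/85⌋ = 7979094974.
Step 4: Compare |C| = 4515700751 to 7979094974: satisfied.
The claimed |C| lies below the Hamming bound.


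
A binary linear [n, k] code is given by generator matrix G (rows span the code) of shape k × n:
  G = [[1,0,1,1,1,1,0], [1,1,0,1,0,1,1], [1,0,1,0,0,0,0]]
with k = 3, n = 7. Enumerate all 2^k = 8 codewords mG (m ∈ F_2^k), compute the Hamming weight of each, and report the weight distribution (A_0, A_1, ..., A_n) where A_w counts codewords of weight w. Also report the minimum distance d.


Weight distribution: A_0 = 1, A_2 = 1, A_3 = 1, A_4 = 2, A_5 = 3. Minimum distance d = 2.

Enumerate all 2^3 = 8 messages m ∈ F_2^3.
For each, compute codeword c = mG in F_2^7, then tally its weight.
  m = 000 → c = 0000000, weight = 0.
  m = 100 → c = 1011110, weight = 5.
  m = 010 → c = 1101011, weight = 5.
  m = 110 → c = 0110101, weight = 4.
  m = 001 → c = 1010000, weight = 2.
  m = 101 → c = 0001110, weight = 3.
  m = 011 → c = 0111011, weight = 5.
  m = 111 → c = 1100101, weight = 4.
Tally weights:
  weight 0: 1 codewords.
  weight 2: 1 codewords.
  weight 3: 1 codewords.
  weight 4: 2 codewords.
  weight 5: 3 codewords.
Minimum distance d = smallest w > 0 with A_w > 0 = 2.
Sanity: Σ A_w = 8 = 2^3 = 8 ✓.


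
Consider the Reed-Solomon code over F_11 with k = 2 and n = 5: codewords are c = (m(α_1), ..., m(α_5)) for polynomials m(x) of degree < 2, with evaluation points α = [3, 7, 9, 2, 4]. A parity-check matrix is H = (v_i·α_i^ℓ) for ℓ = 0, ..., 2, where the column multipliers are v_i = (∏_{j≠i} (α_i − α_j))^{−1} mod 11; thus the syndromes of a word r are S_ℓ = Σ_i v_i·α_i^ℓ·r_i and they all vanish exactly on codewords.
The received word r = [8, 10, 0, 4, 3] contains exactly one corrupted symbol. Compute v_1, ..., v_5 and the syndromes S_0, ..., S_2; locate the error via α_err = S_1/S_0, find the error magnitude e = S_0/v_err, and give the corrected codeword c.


S = (6, 1, 2), error at position 4, error magnitude e = 2, c = [8, 10, 0, 2, 3].

Step 1: column multipliers v_i = (∏_{j≠i}(α_i − α_j))^{−1} mod 11.
  i = 1 (α = 3): (3−7)(3−9)(3−2)(3−4) = (−4)·(−6)·1·(−1) = −24 ≡ 9, so v_1 = 9^{−1} = 5 (mod 11).
  i = 2 (α = 7): (7−3)(7−9)(7−2)(7−4) = 4·(−2)·5·3 = −120 ≡ 1, so v_2 = 1^{−1} = 1 (mod 11).
  i = 3 (α = 9): (9−3)(9−7)(9−2)(9−4) = 6·2·7·5 = 420 ≡ 2, so v_3 = 2^{−1} = 6 (mod 11).
  i = 4 (α = 2): (2−3)(2−7)(2−9)(2−4) = (−1)·(−5)·(−7)·(−2) = 70 ≡ 4, so v_4 = 4^{−1} = 3 (mod 11).
  i = 5 (α = 4): (4−3)(4−7)(4−9)(4−2) = 1·(−3)·(−5)·2 = 30 ≡ 8, so v_5 = 8^{−1} = 7 (mod 11).
  v = [5, 1, 6, 3, 7].
Step 2: syndromes of r = [8, 10, 0, 4, 3] (all sums mod 11).
  S_0 = Σ v_i r_i = 5·8 + 1·10 + 6·0 + 3·4 + 7·3 = 83 ≡ 6.
  S_1 = Σ v_i α_i r_i = 5·3·8 + 1·7·10 + 6·9·0 + 3·2·4 + 7·4·3 = 298 ≡ 1.
  α_i^2 mod 11 = [9, 5, 4, 4, 5].
  S_2 = Σ v_i α_i^2 r_i = 5·9·8 + 1·5·10 + 6·4·0 + 3·4·4 + 7·5·3 = 563 ≡ 2.
  S = (6, 1, 2) ≠ 0, so r is not a codeword (an error is present).
Step 3: locate the error. For a single error e at position i, S_ℓ = v_i·e·α_i^ℓ, so α_err = S_1/S_0.
  S_0^{−1} = 6^{−1} = 2 (mod 11), so α_err = 1·2 = 2 ≡ 2 = α_4. Error position i = 4.
  Consistency check: S_2/S_1 = 2·1 = 2 ≡ 2 = α_err ✓ (single-error assumption holds).
Step 4: error magnitude e = S_0/v_4 = S_0·∏_{j≠4}(α_4 − α_j) = 6·4 = 24 ≡ 2 (mod 11).
Step 5: correct position 4: c_4 = r_4 − e = 4 − 2 ≡ 2 (mod 11). Hence c = [8, 10, 0, 2, 3].
  Check: interpolating c through the α_i gives m(x) = 1 + 6·x (degree < 2) with m(α_i) = c_i for every i, so c is indeed a codeword.


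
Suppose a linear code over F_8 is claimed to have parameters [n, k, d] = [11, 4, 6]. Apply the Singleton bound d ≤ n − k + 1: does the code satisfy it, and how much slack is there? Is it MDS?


Singleton RHS = n − k + 1 = 8, slack = 2, bound satisfied, not MDS.

Singleton bound: d ≤ n − k + 1.
Here n = 11, k = 4, so n − k + 1 = 8.
Given d = 6, check d ≤ 8: YES.
Slack = (n − k + 1) − d = 2.
The code is NOT MDS (slack = 2 > 0).
Description: the claimed parameters are [11, 4, 6]_8; such a code would be non-MDS.


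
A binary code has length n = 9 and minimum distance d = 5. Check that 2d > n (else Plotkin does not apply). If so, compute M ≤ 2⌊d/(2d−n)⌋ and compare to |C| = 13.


Plotkin bound M ≤ 10; given |C| = 13 > bound (violated).

Check applicability: 2d = 10, n = 9.
2d − n = 1 > 0, so Plotkin applies.
Compute d/(2d−n) = 5/1 ≈ 5.0000.
⌊d/(2d−n)⌋ = 5.
Plotkin bound: M ≤ 2·5 = 10.
Given |C| = 13, check: VIOLATED.
This |C| is above the Plotkin bound, so no binary code with n = 9, d = 5 and 13 codewords exists.


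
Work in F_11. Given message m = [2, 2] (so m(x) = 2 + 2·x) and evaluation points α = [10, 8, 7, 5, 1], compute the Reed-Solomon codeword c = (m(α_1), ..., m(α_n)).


c = [0, 7, 5, 1, 4]

Message polynomial: m(x) = 2 + 2·x (mod 11).
For each evaluation point α_i, compute m(α_i) mod 11:
  α_1 = 10: Horner steps 2 → 0, so m(10) = 0.
  α_2 = 8: Horner steps 2 → 7, so m(8) = 7.
  α_3 = 7: Horner steps 2 → 5, so m(7) = 5.
  α_4 = 5: Horner steps 2 → 1, so m(5) = 1.
  α_5 = 1: Horner steps 2 → 4, so m(1) = 4.
Codeword c = [0, 7, 5, 1, 4] ∈ F_11^5.


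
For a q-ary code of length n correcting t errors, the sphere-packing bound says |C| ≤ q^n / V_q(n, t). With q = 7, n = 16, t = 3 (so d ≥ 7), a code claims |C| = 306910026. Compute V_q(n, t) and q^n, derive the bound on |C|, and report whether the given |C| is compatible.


V_q(n, t) = 125377, q^n = 33232930569601, Hamming bound = 265064011, |C| = 306910026 > bound (violated).

Step 1: Compute V_q(n, t) = Σ_{j=0}^3 C(n, j) (q−1)^j.
  j = 0: C(16,0)·(6)^0 = 1·1 = 1.
  j = 1: C(16,1)·(6)^1 = 16·6 = 96.
  j = 2: C(16,2)·(6)^2 = 120·36 = 4320.
  j = 3: C(16,3)·(6)^3 = 560·216 = 120960.
  V_q(n, t) = 1 + 96 + 4320 + 120960 = 125377.
Step 2: q^n = 7^16 = 33232930569601.
Step 3: Hamming bound ⌊q^n / V_q(n,t)⌋ = ⌊33232930569601/125377⌋ = 265064011.
Step 4: Compare |C| = 306910026 to 265064011: violated.
The claimed |C| lies above the Hamming bound, so no 7-ary code of length 16 with d ≥ 7 can have 306910026 codewords.


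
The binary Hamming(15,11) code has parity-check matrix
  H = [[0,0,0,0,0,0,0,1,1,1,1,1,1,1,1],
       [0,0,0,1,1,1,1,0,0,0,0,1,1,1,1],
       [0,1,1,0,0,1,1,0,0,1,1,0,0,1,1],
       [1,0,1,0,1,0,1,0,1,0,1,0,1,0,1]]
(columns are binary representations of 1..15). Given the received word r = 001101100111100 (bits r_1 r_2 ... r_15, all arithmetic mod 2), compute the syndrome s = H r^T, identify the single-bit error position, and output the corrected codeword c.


s = (0, 1, 1, 0)^T, error position = 6, corrected codeword c = 001100100111100

Compute s = H r^T mod 2 one row at a time:
  s_1 = 0 + 0 + 1 + 1 + 1 + 1 + 0 + 0 = 4 ≡ 0 (mod 2).
  s_2 = 1 + 0 + 1 + 1 + 1 + 1 + 0 + 0 = 5 ≡ 1 (mod 2).
  s_3 = 0 + 1 + 1 + 1 + 1 + 1 + 0 + 0 = 5 ≡ 1 (mod 2).
  s_4 = 0 + 1 + 0 + 1 + 0 + 1 + 1 + 0 = 4 ≡ 0 (mod 2).
s = (0, 1, 1, 0)^T — this equals column 6 of H (binary 0110), so error is at position 6.
Correct: flip bit 6 of r = 001101100111100 to get c = 001100100111100.


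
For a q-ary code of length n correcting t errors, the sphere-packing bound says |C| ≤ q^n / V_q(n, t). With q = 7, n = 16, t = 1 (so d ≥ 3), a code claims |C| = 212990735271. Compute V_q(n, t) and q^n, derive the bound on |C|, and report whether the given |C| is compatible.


V_q(n, t) = 97, q^n = 33232930569601, Hamming bound = 342607531645, |C| = 212990735271 ≤ bound (satisfied).

Step 1: Compute V_q(n, t) = Σ_{j=0}^1 C(n, j) (q−1)^j.
  j = 0: C(16,0)·(6)^0 = 1·1 = 1.
  j = 1: C(16,1)·(6)^1 = 16·6 = 96.
  V_q(n, t) = 1 + 96 = 97.
Step 2: q^n = 7^16 = 33232930569601.
Step 3: Hamming bound ⌊q^n / V_q(n,t)⌋ = ⌊33232930569601/97⌋ = 342607531645.
Step 4: Compare |C| = 212990735271 to 342607531645: satisfied.
The claimed |C| lies below the Hamming bound.


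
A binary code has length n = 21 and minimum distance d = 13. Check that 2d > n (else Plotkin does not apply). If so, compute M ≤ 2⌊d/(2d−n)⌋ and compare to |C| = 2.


Plotkin bound M ≤ 4; given |C| = 2 ≤ bound (satisfied).

Check applicability: 2d = 26, n = 21.
2d − n = 5 > 0, so Plotkin applies.
Compute d/(2d−n) = 13/5 ≈ 2.6000.
⌊d/(2d−n)⌋ = 2.
Plotkin bound: M ≤ 2·2 = 4.
Given |C| = 2, check: satisfied.
This |C| is below the Plotkin bound.


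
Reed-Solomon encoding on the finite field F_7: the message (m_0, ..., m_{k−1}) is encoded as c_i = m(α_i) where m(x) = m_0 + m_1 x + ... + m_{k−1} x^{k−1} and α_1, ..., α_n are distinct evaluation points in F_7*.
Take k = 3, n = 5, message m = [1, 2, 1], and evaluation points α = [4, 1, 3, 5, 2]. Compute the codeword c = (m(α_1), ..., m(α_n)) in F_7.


c = [4, 4, 2, 1, 2]

Message polynomial: m(x) = 1 + 2·x + 1·x^2 (mod 7).
For each evaluation point α_i, compute m(α_i) mod 7:
  α_1 = 4: Horner steps 1 → 6 → 4, so m(4) = 4.
  α_2 = 1: Horner steps 1 → 3 → 4, so m(1) = 4.
  α_3 = 3: Horner steps 1 → 5 → 2, so m(3) = 2.
  α_4 = 5: Horner steps 1 → 0 → 1, so m(5) = 1.
  α_5 = 2: Horner steps 1 → 4 → 2, so m(2) = 2.
Codeword c = [4, 4, 2, 1, 2] ∈ F_7^5.


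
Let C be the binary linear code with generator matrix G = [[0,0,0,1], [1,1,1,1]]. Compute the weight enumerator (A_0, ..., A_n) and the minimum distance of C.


Weight distribution: A_0 = 1, A_1 = 1, A_3 = 1, A_4 = 1. Minimum distance d = 1.

Enumerate all 2^2 = 4 messages m ∈ F_2^2.
For each, compute codeword c = mG in F_2^4, then tally its weight.
  m = 00 → c = 0000, weight = 0.
  m = 10 → c = 0001, weight = 1.
  m = 01 → c = 1111, weight = 4.
  m = 11 → c = 1110, weight = 3.
Tally weights:
  weight 0: 1 codewords.
  weight 1: 1 codewords.
  weight 3: 1 codewords.
  weight 4: 1 codewords.
Minimum distance d = smallest w > 0 with A_w > 0 = 1.
Sanity: Σ A_w = 4 = 2^2 = 4 ✓.


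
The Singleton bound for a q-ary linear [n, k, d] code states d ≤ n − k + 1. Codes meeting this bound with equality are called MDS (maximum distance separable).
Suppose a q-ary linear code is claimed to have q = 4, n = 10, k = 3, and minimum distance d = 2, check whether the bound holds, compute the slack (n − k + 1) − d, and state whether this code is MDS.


Singleton RHS = n − k + 1 = 8, slack = 6, bound satisfied, not MDS.

Singleton bound: d ≤ n − k + 1.
Here n = 10, k = 3, so n − k + 1 = 8.
Given d = 2, check d ≤ 8: YES.
Slack = (n − k + 1) − d = 6.
The code is NOT MDS (slack = 6 > 0).
Description: the claimed parameters are [10, 3, 2]_4; such a code would be non-MDS.


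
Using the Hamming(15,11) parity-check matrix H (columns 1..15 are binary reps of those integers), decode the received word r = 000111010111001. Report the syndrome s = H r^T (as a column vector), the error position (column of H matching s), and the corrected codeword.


s = (1, 1, 0, 1)^T, error position = 13, corrected codeword c = 000111010111101

Compute s = H r^T mod 2 one row at a time:
  s_1 = 1 + 0 + 1 + 1 + 1 + 0 + 0 + 1 = 5 ≡ 1 (mod 2).
  s_2 = 1 + 1 + 1 + 0 + 1 + 0 + 0 + 1 = 5 ≡ 1 (mod 2).
  s_3 = 0 + 0 + 1 + 0 + 1 + 1 + 0 + 1 = 4 ≡ 0 (mod 2).
  s_4 = 0 + 0 + 1 + 0 + 0 + 1 + 0 + 1 = 3 ≡ 1 (mod 2).
s = (1, 1, 0, 1)^T — this equals column 13 of H (binary 1101), so error is at position 13.
Correct: flip bit 13 of r = 000111010111001 to get c = 000111010111101.


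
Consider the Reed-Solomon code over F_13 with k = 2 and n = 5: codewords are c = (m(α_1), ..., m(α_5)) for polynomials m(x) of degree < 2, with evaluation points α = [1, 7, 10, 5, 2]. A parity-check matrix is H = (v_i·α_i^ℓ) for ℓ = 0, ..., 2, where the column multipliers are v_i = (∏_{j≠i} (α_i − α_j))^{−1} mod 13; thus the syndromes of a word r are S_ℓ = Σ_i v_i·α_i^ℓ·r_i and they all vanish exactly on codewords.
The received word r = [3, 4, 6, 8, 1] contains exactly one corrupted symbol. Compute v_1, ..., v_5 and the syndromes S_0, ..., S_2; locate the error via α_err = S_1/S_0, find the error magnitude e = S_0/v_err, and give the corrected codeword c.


S = (8, 2, 7), error at position 3, error magnitude e = 8, c = [3, 4, 11, 8, 1].

Step 1: column multipliers v_i = (∏_{j≠i}(α_i − α_j))^{−1} mod 13.
  i = 1 (α = 1): (1−7)(1−10)(1−5)(1−2) = (−6)·(−9)·(−4)·(−1) = 216 ≡ 8, so v_1 = 8^{−1} = 5 (mod 13).
  i = 2 (α = 7): (7−1)(7−10)(7−5)(7−2) = 6·(−3)·2·5 = −180 ≡ 2, so v_2 = 2^{−1} = 7 (mod 13).
  i = 3 (α = 10): (10−1)(10−7)(10−5)(10−2) = 9·3·5·8 = 1080 ≡ 1, so v_3 = 1^{−1} = 1 (mod 13).
  i = 4 (α = 5): (5−1)(5−7)(5−10)(5−2) = 4·(−2)·(−5)·3 = 120 ≡ 3, so v_4 = 3^{−1} = 9 (mod 13).
  i = 5 (α = 2): (2−1)(2−7)(2−10)(2−5) = 1·(−5)·(−8)·(−3) = −120 ≡ 10, so v_5 = 10^{−1} = 4 (mod 13).
  v = [5, 7, 1, 9, 4].
Step 2: syndromes of r = [3, 4, 6, 8, 1] (all sums mod 13).
  S_0 = Σ v_i r_i = 5·3 + 7·4 + 1·6 + 9·8 + 4·1 = 125 ≡ 8.
  S_1 = Σ v_i α_i r_i = 5·1·3 + 7·7·4 + 1·10·6 + 9·5·8 + 4·2·1 = 639 ≡ 2.
  α_i^2 mod 13 = [1, 10, 9, 12, 4].
  S_2 = Σ v_i α_i^2 r_i = 5·1·3 + 7·10·4 + 1·9·6 + 9·12·8 + 4·4·1 = 1229 ≡ 7.
  S = (8, 2, 7) ≠ 0, so r is not a codeword (an error is present).
Step 3: locate the error. For a single error e at position i, S_ℓ = v_i·e·α_i^ℓ, so α_err = S_1/S_0.
  S_0^{−1} = 8^{−1} = 5 (mod 13), so α_err = 2·5 = 10 ≡ 10 = α_3. Error position i = 3.
  Consistency check: S_2/S_1 = 7·7 = 49 ≡ 10 = α_err ✓ (single-error assumption holds).
Step 4: error magnitude e = S_0/v_3 = S_0·∏_{j≠3}(α_3 − α_j) = 8·1 = 8 ≡ 8 (mod 13).
Step 5: correct position 3: c_3 = r_3 − e = 6 − 8 ≡ 11 (mod 13). Hence c = [3, 4, 11, 8, 1].
  Check: interpolating c through the α_i gives m(x) = 5 + 11·x (degree < 2) with m(α_i) = c_i for every i, so c is indeed a codeword.


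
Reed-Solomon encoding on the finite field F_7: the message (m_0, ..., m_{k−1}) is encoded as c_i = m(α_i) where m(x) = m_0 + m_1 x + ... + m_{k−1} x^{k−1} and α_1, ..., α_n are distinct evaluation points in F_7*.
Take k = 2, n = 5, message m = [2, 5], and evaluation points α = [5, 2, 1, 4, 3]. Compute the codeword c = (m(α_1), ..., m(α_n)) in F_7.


c = [6, 5, 0, 1, 3]

Message polynomial: m(x) = 2 + 5·x (mod 7).
For each evaluation point α_i, compute m(α_i) mod 7:
  α_1 = 5: Horner steps 5 → 6, so m(5) = 6.
  α_2 = 2: Horner steps 5 → 5, so m(2) = 5.
  α_3 = 1: Horner steps 5 → 0, so m(1) = 0.
  α_4 = 4: Horner steps 5 → 1, so m(4) = 1.
  α_5 = 3: Horner steps 5 → 3, so m(3) = 3.
Codeword c = [6, 5, 0, 1, 3] ∈ F_7^5.


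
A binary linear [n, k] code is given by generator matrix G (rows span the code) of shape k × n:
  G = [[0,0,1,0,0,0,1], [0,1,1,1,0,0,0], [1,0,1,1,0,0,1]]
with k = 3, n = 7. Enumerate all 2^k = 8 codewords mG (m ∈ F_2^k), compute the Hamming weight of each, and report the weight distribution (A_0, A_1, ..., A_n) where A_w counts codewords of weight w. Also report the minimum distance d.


Weight distribution: A_0 = 1, A_2 = 2, A_3 = 4, A_4 = 1. Minimum distance d = 2.

Enumerate all 2^3 = 8 messages m ∈ F_2^3.
For each, compute codeword c = mG in F_2^7, then tally its weight.
  m = 000 → c = 0000000, weight = 0.
  m = 100 → c = 0010001, weight = 2.
  m = 010 → c = 0111000, weight = 3.
  m = 110 → c = 0101001, weight = 3.
  m = 001 → c = 1011001, weight = 4.
  m = 101 → c = 1001000, weight = 2.
  m = 011 → c = 1100001, weight = 3.
  m = 111 → c = 1110000, weight = 3.
Tally weights:
  weight 0: 1 codewords.
  weight 2: 2 codewords.
  weight 3: 4 codewords.
  weight 4: 1 codewords.
Minimum distance d = smallest w > 0 with A_w > 0 = 2.
Sanity: Σ A_w = 8 = 2^3 = 8 ✓.


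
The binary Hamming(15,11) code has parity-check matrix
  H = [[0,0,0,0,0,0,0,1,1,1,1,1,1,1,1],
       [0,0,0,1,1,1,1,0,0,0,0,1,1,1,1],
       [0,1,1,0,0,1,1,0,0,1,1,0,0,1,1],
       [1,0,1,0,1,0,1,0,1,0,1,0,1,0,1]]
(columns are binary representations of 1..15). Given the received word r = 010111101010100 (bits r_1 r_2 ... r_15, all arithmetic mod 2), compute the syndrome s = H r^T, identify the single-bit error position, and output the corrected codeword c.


s = (1, 1, 0, 1)^T, error position = 13, corrected codeword c = 010111101010000

Compute s = H r^T mod 2 one row at a time:
  s_1 = 0 + 1 + 0 + 1 + 0 + 1 + 0 + 0 = 3 ≡ 1 (mod 2).
  s_2 = 1 + 1 + 1 + 1 + 0 + 1 + 0 + 0 = 5 ≡ 1 (mod 2).
  s_3 = 1 + 0 + 1 + 1 + 0 + 1 + 0 + 0 = 4 ≡ 0 (mod 2).
  s_4 = 0 + 0 + 1 + 1 + 1 + 1 + 1 + 0 = 5 ≡ 1 (mod 2).
s = (1, 1, 0, 1)^T — this equals column 13 of H (binary 1101), so error is at position 13.
Correct: flip bit 13 of r = 010111101010100 to get c = 010111101010000.
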